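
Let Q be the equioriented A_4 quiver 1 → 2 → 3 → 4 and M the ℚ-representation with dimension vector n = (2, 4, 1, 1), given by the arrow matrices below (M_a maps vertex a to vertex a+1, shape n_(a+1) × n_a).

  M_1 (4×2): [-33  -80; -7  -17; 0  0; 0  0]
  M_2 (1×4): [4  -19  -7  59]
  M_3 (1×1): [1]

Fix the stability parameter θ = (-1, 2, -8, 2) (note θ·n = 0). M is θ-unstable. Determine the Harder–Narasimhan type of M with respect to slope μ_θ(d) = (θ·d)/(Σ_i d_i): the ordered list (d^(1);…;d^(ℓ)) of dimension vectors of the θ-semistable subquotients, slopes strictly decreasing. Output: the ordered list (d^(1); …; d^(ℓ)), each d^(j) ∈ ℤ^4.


Interval decomposition of M: I[1,2], I[1,4], I[2,2]^2.
HN type (ℓ=3): μ^(1)=2; μ^(2)=-1; μ^(3)=-7/3

((0, 3, 0, 1); (1, 0, 0, 0); (1, 1, 1, 0))


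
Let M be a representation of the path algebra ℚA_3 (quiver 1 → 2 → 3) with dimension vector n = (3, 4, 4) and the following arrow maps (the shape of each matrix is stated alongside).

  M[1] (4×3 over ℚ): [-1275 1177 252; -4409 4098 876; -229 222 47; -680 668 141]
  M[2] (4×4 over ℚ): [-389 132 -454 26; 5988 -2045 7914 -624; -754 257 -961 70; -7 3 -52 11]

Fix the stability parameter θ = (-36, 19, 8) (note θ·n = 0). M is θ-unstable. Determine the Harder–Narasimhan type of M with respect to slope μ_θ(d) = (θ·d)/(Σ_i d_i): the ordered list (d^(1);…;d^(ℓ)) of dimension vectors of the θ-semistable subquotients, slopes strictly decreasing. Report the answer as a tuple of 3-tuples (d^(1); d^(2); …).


Barcode: M ≅ I[1,3]^3, I[2,3]. HN layers by μ_θ (2 steps, strictly decreasing):
  μ^(1)=27/2; μ^(2)=-36

((0, 4, 4); (3, 0, 0))


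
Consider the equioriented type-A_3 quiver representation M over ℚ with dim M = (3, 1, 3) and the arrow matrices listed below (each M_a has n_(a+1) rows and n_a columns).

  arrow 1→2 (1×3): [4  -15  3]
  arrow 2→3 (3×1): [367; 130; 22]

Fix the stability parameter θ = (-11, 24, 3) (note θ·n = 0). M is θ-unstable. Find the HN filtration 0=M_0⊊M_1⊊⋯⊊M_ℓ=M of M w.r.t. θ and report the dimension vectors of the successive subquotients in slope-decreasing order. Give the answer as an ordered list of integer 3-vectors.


Via rank(M_{q-1}∘⋯∘M_p): M ≅ I[1,1]^2, I[1,3], I[3,3]^2.
μ_θ-semistable layers: μ^(1)=27/2; μ^(2)=3; μ^(3)=-11

((0, 1, 1); (0, 0, 2); (3, 0, 0))


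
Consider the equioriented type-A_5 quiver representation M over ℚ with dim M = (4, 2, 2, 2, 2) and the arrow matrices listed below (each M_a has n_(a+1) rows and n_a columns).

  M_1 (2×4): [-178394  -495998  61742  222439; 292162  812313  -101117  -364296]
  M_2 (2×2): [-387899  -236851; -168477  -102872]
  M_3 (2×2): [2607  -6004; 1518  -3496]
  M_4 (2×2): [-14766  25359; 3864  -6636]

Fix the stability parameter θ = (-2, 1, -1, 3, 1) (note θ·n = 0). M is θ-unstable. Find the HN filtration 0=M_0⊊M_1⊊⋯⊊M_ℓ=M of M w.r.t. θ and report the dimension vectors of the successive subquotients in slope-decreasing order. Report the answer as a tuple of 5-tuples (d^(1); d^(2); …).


Interval decomposition of M: I[1,1]^2, I[1,3], I[1,4], I[4,5], I[5,5].
HN type (ℓ=5): μ^(1)=3; μ^(2)=2; μ^(3)=1; μ^(4)=0; μ^(5)=-2

((0, 0, 0, 1, 0); (0, 0, 0, 1, 1); (0, 0, 0, 0, 1); (0, 2, 2, 0, 0); (4, 0, 0, 0, 0))


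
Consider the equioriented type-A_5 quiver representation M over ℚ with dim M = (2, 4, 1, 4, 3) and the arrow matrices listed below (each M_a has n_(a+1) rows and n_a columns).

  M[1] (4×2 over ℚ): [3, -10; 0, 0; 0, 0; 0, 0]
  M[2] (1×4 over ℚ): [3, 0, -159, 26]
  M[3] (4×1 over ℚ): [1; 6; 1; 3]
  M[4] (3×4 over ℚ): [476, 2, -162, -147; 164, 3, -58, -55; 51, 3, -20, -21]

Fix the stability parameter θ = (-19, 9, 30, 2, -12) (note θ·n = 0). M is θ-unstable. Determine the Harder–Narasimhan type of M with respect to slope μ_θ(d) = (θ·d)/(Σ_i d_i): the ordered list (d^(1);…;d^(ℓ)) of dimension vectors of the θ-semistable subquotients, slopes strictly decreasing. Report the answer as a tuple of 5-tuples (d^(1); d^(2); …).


Barcode: M ≅ I[1,1], I[1,5], I[2,2]^3, I[4,4], I[4,5]^2. HN layers by μ_θ (5 steps, strictly decreasing):
  μ^(1)=9; μ^(2)=29/4; μ^(3)=2; μ^(4)=-5; μ^(5)=-19

((0, 3, 0, 0, 0); (0, 1, 1, 1, 1); (0, 0, 0, 1, 0); (0, 0, 0, 2, 2); (2, 0, 0, 0, 0))


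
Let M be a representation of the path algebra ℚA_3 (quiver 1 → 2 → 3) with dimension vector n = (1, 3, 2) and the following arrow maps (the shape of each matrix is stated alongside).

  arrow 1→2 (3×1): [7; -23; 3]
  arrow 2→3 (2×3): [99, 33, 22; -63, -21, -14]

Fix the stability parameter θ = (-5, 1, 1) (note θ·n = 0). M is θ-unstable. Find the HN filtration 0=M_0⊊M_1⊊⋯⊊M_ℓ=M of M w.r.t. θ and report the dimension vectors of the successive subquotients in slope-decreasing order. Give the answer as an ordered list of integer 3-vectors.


Interval decomposition of M: I[1,2], I[2,2], I[2,3], I[3,3].
HN type (ℓ=2): μ^(1)=1; μ^(2)=-5

((0, 3, 2); (1, 0, 0))


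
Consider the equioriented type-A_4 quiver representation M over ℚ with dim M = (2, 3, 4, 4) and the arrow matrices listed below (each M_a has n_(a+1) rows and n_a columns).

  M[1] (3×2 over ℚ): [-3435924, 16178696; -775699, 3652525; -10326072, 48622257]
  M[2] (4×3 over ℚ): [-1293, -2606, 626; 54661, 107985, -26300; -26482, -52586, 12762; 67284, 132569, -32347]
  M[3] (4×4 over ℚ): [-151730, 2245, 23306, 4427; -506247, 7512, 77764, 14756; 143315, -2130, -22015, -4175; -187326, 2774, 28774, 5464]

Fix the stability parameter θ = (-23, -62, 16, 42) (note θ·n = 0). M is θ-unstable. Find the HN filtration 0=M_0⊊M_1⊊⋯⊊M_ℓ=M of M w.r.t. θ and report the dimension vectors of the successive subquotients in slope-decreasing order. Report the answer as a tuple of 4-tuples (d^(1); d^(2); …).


Barcode: M ≅ I[1,4]^2, I[2,4], I[3,3], I[4,4]. HN layers by μ_θ (4 steps, strictly decreasing):
  μ^(1)=42; μ^(2)=16; μ^(3)=-85/2; μ^(4)=-62

((0, 0, 0, 4); (0, 0, 4, 0); (2, 2, 0, 0); (0, 1, 0, 0))


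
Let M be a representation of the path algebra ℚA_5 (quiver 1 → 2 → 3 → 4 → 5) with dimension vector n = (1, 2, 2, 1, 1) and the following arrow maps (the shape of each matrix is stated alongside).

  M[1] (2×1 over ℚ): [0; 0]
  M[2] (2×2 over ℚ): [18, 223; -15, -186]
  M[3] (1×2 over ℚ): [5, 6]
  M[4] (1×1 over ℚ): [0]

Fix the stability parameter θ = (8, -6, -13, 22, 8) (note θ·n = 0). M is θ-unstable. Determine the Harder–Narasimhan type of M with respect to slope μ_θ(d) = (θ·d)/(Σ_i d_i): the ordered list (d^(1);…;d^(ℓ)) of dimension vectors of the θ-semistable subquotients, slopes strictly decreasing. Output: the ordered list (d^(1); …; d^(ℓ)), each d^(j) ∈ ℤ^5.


Interval decomposition of M: I[1,1], I[2,3], I[2,4], I[5,5].
HN type (ℓ=3): μ^(1)=22; μ^(2)=8; μ^(3)=-19/2

((0, 0, 0, 1, 0); (1, 0, 0, 0, 1); (0, 2, 2, 0, 0))


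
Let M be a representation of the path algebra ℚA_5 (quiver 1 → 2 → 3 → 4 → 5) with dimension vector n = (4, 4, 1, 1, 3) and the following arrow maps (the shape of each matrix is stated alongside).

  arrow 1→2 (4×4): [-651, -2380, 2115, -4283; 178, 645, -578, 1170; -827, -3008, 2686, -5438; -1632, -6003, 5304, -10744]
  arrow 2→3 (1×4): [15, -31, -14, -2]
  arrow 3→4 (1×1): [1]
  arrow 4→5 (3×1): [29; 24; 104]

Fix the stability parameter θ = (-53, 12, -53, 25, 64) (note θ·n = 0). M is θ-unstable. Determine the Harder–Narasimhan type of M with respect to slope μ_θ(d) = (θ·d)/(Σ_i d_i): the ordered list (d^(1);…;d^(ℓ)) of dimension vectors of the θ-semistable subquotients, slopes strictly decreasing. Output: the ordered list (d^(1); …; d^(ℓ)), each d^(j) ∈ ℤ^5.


Barcode: M ≅ I[1,1], I[1,2]^2, I[1,5], I[2,2], I[5,5]^2. HN layers by μ_θ (5 steps, strictly decreasing):
  μ^(1)=64; μ^(2)=25; μ^(3)=12; μ^(4)=-41/2; μ^(5)=-53

((0, 0, 0, 0, 3); (0, 0, 0, 1, 0); (0, 3, 0, 0, 0); (0, 1, 1, 0, 0); (4, 0, 0, 0, 0))


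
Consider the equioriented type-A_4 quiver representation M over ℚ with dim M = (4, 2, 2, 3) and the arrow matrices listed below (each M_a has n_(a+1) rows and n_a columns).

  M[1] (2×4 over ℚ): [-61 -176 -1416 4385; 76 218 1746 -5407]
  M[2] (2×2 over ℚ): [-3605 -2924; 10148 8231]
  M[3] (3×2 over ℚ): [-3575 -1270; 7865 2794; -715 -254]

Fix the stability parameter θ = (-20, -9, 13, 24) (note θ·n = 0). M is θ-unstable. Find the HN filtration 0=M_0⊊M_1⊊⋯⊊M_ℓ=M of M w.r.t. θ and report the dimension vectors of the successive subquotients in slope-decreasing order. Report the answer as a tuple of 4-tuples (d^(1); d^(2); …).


Via rank(M_{q-1}∘⋯∘M_p): M ≅ I[1,1]^2, I[1,3], I[1,4], I[4,4]^2.
μ_θ-semistable layers: μ^(1)=24; μ^(2)=13; μ^(3)=-9; μ^(4)=-20

((0, 0, 0, 3); (0, 0, 2, 0); (0, 2, 0, 0); (4, 0, 0, 0))


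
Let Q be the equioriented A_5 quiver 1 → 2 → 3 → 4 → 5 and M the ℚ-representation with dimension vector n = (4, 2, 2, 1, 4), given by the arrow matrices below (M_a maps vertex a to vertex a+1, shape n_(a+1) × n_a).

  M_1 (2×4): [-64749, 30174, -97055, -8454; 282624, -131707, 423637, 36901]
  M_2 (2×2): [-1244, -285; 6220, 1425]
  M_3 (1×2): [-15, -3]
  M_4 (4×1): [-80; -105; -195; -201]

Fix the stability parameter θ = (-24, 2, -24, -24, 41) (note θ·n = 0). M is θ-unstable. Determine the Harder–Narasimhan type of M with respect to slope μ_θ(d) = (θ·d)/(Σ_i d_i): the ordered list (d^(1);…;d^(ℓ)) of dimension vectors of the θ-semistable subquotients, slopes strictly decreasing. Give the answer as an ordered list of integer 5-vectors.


Barcode: M ≅ I[1,1]^2, I[1,2], I[1,3], I[3,5], I[5,5]^3. HN layers by μ_θ (4 steps, strictly decreasing):
  μ^(1)=41; μ^(2)=2; μ^(3)=-11; μ^(4)=-24

((0, 0, 0, 0, 4); (0, 1, 0, 0, 0); (0, 1, 1, 0, 0); (4, 0, 1, 1, 0))


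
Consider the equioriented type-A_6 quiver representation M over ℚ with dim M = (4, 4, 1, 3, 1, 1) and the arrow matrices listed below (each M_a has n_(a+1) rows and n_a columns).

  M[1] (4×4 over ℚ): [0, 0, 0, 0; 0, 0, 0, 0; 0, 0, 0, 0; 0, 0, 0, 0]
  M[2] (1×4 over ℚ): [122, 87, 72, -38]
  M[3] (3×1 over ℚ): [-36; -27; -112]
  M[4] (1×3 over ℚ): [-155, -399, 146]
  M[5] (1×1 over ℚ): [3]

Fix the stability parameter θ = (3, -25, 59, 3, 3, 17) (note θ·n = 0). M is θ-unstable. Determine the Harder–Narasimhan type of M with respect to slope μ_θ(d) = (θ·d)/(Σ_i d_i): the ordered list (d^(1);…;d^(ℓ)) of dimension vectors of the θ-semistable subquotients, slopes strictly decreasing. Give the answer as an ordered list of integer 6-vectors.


Barcode: M ≅ I[1,1]^4, I[2,2]^3, I[2,6], I[4,4]^2. HN layers by μ_θ (3 steps, strictly decreasing):
  μ^(1)=41/2; μ^(2)=3; μ^(3)=-25

((0, 0, 1, 1, 1, 1); (4, 0, 0, 2, 0, 0); (0, 4, 0, 0, 0, 0))


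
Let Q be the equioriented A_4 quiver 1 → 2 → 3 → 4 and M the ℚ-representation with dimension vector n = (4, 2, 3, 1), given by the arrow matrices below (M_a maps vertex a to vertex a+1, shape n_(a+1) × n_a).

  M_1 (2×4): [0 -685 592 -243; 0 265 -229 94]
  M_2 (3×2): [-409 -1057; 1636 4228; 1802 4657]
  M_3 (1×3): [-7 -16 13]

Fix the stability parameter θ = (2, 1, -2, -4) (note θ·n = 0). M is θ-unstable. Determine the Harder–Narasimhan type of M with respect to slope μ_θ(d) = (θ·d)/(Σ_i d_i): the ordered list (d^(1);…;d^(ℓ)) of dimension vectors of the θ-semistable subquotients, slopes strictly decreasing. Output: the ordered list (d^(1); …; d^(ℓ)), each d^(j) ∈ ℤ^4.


Interval decomposition of M: I[1,1]^2, I[1,3], I[1,4], I[3,3].
HN type (ℓ=4): μ^(1)=2; μ^(2)=1/3; μ^(3)=-3/4; μ^(4)=-2

((2, 0, 0, 0); (1, 1, 1, 0); (1, 1, 1, 1); (0, 0, 1, 0))


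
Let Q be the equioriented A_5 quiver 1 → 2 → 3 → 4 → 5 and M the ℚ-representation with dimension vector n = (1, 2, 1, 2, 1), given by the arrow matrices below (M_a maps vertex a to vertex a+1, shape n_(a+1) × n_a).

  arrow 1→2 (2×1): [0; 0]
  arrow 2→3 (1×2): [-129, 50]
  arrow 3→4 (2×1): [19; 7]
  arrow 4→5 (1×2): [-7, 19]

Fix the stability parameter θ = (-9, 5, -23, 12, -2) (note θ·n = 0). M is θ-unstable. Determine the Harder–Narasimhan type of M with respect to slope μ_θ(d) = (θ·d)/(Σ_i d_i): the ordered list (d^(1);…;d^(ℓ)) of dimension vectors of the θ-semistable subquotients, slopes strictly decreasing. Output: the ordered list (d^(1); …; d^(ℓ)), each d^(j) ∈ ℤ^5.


Barcode: M ≅ I[1,1], I[2,2], I[2,4], I[4,5]. HN layers by μ_θ (3 steps, strictly decreasing):
  μ^(1)=12; μ^(2)=5; μ^(3)=-9

((0, 0, 0, 1, 0); (0, 1, 0, 1, 1); (1, 1, 1, 0, 0))


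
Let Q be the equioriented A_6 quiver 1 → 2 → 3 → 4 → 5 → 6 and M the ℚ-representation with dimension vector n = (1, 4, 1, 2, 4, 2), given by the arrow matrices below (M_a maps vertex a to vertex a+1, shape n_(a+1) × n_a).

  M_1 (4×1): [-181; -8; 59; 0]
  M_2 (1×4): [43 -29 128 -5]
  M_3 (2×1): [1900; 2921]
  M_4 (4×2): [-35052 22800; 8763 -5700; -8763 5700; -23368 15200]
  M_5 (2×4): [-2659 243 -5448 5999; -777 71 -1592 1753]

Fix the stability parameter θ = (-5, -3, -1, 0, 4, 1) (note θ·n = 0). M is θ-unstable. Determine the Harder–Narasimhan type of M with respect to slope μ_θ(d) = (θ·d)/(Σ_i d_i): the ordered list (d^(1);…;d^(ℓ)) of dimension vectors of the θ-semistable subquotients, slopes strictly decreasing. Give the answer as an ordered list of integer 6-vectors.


Barcode: M ≅ I[1,4], I[2,2]^3, I[4,6], I[5,5]^2, I[5,6]. HN layers by μ_θ (6 steps, strictly decreasing):
  μ^(1)=4; μ^(2)=5/2; μ^(3)=0; μ^(4)=-1; μ^(5)=-3; μ^(6)=-5

((0, 0, 0, 0, 2, 0); (0, 0, 0, 0, 2, 2); (0, 0, 0, 2, 0, 0); (0, 0, 1, 0, 0, 0); (0, 4, 0, 0, 0, 0); (1, 0, 0, 0, 0, 0))


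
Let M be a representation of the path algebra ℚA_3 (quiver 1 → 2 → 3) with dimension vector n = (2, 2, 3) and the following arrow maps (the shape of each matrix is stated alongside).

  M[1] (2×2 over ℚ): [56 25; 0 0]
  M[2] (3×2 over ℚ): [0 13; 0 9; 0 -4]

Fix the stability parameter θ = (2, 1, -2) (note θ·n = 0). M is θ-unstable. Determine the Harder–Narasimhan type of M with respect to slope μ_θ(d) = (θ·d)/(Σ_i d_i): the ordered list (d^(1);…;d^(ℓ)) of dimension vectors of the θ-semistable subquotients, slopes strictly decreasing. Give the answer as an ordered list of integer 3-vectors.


Via rank(M_{q-1}∘⋯∘M_p): M ≅ I[1,1], I[1,2], I[2,3], I[3,3]^2.
μ_θ-semistable layers: μ^(1)=2; μ^(2)=3/2; μ^(3)=-1/2; μ^(4)=-2

((1, 0, 0); (1, 1, 0); (0, 1, 1); (0, 0, 2))


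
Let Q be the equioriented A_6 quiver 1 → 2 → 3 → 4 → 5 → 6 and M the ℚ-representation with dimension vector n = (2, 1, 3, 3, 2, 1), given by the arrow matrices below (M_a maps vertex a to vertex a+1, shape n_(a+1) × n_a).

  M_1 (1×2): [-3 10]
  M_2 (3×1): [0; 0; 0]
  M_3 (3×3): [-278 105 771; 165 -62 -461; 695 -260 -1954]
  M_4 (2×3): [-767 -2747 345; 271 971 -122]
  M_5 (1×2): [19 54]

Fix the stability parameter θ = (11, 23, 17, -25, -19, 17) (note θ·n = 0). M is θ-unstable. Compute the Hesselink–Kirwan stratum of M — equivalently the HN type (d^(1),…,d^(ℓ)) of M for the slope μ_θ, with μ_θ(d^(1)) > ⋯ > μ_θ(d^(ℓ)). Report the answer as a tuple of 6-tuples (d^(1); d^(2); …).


Via rank(M_{q-1}∘⋯∘M_p): M ≅ I[1,1], I[1,2], I[3,4], I[3,5], I[3,6].
μ_θ-semistable layers: μ^(1)=23; μ^(2)=17; μ^(3)=11; μ^(4)=-4; μ^(5)=-9

((0, 1, 0, 0, 0, 0); (0, 0, 0, 0, 0, 1); (2, 0, 0, 0, 0, 0); (0, 0, 1, 1, 0, 0); (0, 0, 2, 2, 2, 0))


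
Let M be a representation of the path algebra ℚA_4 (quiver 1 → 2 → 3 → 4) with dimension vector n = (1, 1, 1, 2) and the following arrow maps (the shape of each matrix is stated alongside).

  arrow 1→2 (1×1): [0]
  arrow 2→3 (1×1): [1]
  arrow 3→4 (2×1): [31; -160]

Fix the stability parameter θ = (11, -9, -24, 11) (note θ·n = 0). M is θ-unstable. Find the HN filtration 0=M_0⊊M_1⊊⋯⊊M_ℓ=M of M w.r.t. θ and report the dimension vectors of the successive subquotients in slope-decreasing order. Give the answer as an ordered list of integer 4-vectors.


Via rank(M_{q-1}∘⋯∘M_p): M ≅ I[1,1], I[2,4], I[4,4].
μ_θ-semistable layers: μ^(1)=11; μ^(2)=-33/2

((1, 0, 0, 2); (0, 1, 1, 0))


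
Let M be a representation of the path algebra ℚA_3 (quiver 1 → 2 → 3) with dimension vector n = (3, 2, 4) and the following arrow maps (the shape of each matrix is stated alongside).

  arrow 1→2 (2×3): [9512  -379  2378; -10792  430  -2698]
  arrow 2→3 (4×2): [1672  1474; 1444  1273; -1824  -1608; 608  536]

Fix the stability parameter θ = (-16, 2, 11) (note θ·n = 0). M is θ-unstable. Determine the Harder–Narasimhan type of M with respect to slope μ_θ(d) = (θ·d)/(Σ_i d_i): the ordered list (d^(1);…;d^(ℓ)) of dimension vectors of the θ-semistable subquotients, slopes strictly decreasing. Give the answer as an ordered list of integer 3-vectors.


Via rank(M_{q-1}∘⋯∘M_p): M ≅ I[1,1], I[1,2], I[1,3], I[3,3]^3.
μ_θ-semistable layers: μ^(1)=11; μ^(2)=2; μ^(3)=-16

((0, 0, 4); (0, 2, 0); (3, 0, 0))


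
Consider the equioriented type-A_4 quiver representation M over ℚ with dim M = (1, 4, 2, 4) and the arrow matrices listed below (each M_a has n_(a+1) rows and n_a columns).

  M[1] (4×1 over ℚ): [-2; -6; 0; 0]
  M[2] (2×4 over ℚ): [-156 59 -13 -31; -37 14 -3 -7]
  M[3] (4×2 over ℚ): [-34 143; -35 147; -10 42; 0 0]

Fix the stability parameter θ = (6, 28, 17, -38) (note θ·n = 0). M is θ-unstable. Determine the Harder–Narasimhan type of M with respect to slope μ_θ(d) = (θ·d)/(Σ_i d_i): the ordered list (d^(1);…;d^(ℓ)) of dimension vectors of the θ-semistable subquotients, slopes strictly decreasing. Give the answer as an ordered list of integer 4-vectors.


Via rank(M_{q-1}∘⋯∘M_p): M ≅ I[1,4], I[2,2]^2, I[2,4], I[4,4]^2.
μ_θ-semistable layers: μ^(1)=28; μ^(2)=13/4; μ^(3)=7/3; μ^(4)=-38

((0, 2, 0, 0); (1, 1, 1, 1); (0, 1, 1, 1); (0, 0, 0, 2))


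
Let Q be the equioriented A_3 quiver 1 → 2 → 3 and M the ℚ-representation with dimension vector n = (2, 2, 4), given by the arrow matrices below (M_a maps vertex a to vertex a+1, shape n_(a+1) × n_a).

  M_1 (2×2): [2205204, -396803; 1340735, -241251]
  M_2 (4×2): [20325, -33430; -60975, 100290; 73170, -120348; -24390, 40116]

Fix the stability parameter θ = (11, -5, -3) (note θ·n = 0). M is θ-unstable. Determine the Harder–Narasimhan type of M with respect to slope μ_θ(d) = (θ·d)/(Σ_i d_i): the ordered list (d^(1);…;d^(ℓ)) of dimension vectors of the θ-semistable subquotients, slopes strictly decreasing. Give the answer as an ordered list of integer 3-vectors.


Via rank(M_{q-1}∘⋯∘M_p): M ≅ I[1,2], I[1,3], I[3,3]^3.
μ_θ-semistable layers: μ^(1)=3; μ^(2)=1; μ^(3)=-3

((1, 1, 0); (1, 1, 1); (0, 0, 3))


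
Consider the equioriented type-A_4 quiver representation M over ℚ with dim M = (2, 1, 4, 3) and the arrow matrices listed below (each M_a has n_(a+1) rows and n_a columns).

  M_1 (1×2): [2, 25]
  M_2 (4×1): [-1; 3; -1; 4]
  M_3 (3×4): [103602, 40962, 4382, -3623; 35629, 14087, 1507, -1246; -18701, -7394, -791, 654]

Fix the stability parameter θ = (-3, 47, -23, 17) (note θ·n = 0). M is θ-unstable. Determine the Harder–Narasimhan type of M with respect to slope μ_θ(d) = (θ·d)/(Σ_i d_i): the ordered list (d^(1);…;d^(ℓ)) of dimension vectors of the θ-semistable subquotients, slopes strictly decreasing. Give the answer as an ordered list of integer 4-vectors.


Barcode: M ≅ I[1,1], I[1,4], I[3,3], I[3,4]^2. HN layers by μ_θ (4 steps, strictly decreasing):
  μ^(1)=17; μ^(2)=12; μ^(3)=-3; μ^(4)=-23

((0, 0, 0, 3); (0, 1, 1, 0); (2, 0, 0, 0); (0, 0, 3, 0))


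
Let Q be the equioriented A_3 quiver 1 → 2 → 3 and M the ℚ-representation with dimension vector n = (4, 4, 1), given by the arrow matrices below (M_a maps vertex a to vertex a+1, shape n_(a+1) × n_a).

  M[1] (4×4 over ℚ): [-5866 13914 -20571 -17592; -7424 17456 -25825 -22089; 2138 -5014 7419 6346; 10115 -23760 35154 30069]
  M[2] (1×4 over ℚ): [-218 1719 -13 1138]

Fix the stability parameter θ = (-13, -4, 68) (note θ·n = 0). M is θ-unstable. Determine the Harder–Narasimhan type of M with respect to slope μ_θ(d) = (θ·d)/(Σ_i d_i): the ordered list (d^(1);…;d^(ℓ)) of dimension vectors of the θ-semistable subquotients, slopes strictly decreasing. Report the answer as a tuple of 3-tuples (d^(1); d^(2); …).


Interval decomposition of M: I[1,1], I[1,2]^2, I[1,3], I[2,2].
HN type (ℓ=3): μ^(1)=68; μ^(2)=-4; μ^(3)=-13

((0, 0, 1); (0, 4, 0); (4, 0, 0))


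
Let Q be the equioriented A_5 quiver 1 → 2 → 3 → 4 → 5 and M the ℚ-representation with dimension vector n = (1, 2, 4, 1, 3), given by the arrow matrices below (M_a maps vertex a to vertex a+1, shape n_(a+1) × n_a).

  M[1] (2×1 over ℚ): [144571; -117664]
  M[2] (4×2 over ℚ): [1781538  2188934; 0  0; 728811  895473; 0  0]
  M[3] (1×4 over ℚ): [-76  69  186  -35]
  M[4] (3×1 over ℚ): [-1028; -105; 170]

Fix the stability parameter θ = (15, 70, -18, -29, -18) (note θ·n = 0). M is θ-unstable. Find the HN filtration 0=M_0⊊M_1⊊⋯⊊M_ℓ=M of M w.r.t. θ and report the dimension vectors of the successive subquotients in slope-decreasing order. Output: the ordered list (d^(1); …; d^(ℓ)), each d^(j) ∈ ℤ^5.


Interval decomposition of M: I[1,5], I[2,2], I[3,3]^3, I[5,5]^2.
HN type (ℓ=3): μ^(1)=70; μ^(2)=4; μ^(3)=-18

((0, 1, 0, 0, 0); (1, 1, 1, 1, 1); (0, 0, 3, 0, 2))


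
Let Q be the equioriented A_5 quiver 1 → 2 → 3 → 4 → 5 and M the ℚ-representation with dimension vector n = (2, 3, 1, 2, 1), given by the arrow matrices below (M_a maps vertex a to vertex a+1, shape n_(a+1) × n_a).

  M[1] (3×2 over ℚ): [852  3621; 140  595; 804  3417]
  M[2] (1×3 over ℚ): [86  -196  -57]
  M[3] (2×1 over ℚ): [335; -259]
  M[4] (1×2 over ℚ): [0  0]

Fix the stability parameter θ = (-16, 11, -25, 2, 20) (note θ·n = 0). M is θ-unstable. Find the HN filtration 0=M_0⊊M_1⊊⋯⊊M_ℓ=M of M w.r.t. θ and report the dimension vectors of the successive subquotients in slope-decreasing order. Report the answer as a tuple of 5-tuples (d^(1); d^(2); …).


Via rank(M_{q-1}∘⋯∘M_p): M ≅ I[1,1], I[1,4], I[2,2]^2, I[4,4], I[5,5].
μ_θ-semistable layers: μ^(1)=20; μ^(2)=11; μ^(3)=2; μ^(4)=-7; μ^(5)=-16

((0, 0, 0, 0, 1); (0, 2, 0, 0, 0); (0, 0, 0, 2, 0); (0, 1, 1, 0, 0); (2, 0, 0, 0, 0))


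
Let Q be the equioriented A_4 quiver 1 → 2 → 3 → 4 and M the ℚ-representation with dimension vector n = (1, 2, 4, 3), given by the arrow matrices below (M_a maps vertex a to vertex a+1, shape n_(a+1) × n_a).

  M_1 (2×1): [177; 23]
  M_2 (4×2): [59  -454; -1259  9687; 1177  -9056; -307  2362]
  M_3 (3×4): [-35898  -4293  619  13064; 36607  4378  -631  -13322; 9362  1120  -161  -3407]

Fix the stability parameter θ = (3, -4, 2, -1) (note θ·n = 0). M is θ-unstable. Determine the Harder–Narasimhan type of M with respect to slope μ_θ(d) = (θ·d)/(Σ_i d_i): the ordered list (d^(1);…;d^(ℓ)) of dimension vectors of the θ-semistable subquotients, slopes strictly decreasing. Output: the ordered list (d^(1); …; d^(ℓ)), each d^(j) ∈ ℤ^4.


Via rank(M_{q-1}∘⋯∘M_p): M ≅ I[1,4], I[2,4], I[3,3], I[3,4].
μ_θ-semistable layers: μ^(1)=2; μ^(2)=1/2; μ^(3)=-1/2; μ^(4)=-4

((0, 0, 1, 0); (0, 0, 3, 3); (1, 1, 0, 0); (0, 1, 0, 0))


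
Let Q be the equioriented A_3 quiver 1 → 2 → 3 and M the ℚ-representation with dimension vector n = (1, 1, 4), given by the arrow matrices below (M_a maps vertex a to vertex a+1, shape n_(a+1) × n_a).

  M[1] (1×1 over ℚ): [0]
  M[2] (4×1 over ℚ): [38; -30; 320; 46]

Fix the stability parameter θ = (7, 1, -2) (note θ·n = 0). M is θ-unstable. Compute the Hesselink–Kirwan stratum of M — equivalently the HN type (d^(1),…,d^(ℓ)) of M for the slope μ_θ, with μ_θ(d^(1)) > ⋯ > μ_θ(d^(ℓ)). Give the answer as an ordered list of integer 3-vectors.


Interval decomposition of M: I[1,1], I[2,3], I[3,3]^3.
HN type (ℓ=3): μ^(1)=7; μ^(2)=-1/2; μ^(3)=-2

((1, 0, 0); (0, 1, 1); (0, 0, 3))


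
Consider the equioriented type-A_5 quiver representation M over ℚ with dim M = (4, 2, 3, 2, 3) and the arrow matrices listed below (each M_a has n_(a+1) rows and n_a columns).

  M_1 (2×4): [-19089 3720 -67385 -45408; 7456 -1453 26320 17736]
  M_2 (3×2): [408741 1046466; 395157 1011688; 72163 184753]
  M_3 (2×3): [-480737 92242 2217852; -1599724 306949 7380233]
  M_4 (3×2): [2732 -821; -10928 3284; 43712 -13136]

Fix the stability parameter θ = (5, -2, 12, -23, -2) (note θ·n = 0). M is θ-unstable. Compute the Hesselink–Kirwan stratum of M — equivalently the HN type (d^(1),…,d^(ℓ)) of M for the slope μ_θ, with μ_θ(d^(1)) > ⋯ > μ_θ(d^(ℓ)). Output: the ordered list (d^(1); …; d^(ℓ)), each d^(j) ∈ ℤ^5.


Barcode: M ≅ I[1,1]^2, I[1,4], I[1,5], I[3,3], I[5,5]^2. HN layers by μ_θ (3 steps, strictly decreasing):
  μ^(1)=12; μ^(2)=5; μ^(3)=-2

((0, 0, 1, 0, 0); (2, 0, 0, 0, 0); (2, 2, 2, 2, 3))


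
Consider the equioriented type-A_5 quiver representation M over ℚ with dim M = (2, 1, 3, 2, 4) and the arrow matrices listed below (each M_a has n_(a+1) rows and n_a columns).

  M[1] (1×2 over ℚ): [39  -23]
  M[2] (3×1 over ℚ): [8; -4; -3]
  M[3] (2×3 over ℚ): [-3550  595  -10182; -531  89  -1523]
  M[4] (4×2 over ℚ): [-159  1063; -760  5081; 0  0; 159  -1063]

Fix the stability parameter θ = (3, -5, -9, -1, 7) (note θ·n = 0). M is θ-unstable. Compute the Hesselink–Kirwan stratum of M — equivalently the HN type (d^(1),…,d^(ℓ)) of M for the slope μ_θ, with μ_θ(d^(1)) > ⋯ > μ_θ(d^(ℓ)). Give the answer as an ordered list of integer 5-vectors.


Barcode: M ≅ I[1,1], I[1,5], I[3,3], I[3,5], I[5,5]^2. HN layers by μ_θ (5 steps, strictly decreasing):
  μ^(1)=7; μ^(2)=3; μ^(3)=-1; μ^(4)=-11/3; μ^(5)=-9

((0, 0, 0, 0, 4); (1, 0, 0, 0, 0); (0, 0, 0, 2, 0); (1, 1, 1, 0, 0); (0, 0, 2, 0, 0))


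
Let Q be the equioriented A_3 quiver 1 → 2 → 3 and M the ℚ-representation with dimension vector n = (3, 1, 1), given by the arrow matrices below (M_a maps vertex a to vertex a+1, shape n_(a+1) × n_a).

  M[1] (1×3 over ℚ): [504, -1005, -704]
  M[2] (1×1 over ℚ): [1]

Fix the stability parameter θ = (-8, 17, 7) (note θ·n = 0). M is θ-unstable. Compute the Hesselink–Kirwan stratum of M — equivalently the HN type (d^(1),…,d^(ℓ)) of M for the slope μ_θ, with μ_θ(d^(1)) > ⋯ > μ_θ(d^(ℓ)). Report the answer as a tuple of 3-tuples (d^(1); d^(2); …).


Via rank(M_{q-1}∘⋯∘M_p): M ≅ I[1,1]^2, I[1,3].
μ_θ-semistable layers: μ^(1)=12; μ^(2)=-8

((0, 1, 1); (3, 0, 0))


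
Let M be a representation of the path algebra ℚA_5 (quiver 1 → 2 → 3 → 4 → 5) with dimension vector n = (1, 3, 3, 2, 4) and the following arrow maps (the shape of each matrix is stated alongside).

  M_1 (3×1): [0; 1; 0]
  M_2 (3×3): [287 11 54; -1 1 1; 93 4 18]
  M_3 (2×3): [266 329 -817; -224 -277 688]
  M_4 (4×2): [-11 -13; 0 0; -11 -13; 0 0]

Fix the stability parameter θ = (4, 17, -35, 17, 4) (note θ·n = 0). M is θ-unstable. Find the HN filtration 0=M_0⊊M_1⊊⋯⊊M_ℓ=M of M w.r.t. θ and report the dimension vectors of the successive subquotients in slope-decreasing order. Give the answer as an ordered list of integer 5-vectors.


Barcode: M ≅ I[1,4], I[2,3], I[2,5], I[5,5]^3. HN layers by μ_θ (5 steps, strictly decreasing):
  μ^(1)=17; μ^(2)=21/2; μ^(3)=4; μ^(4)=-14/3; μ^(5)=-9

((0, 0, 0, 1, 0); (0, 0, 0, 1, 1); (0, 0, 0, 0, 3); (1, 1, 1, 0, 0); (0, 2, 2, 0, 0))


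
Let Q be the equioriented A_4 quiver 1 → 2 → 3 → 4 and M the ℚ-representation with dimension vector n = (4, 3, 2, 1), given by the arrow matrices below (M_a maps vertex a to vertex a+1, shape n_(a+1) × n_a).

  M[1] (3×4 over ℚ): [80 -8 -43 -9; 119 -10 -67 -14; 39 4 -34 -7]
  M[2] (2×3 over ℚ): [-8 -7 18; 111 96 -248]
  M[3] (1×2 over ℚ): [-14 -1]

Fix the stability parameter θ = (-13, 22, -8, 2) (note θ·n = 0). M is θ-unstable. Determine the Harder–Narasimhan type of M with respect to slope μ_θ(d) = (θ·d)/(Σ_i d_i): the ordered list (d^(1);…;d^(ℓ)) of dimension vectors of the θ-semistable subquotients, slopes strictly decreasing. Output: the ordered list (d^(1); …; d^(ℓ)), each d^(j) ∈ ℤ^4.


Interval decomposition of M: I[1,1], I[1,2], I[1,3], I[1,4].
HN type (ℓ=4): μ^(1)=22; μ^(2)=7; μ^(3)=16/3; μ^(4)=-13

((0, 1, 0, 0); (0, 1, 1, 0); (0, 1, 1, 1); (4, 0, 0, 0))


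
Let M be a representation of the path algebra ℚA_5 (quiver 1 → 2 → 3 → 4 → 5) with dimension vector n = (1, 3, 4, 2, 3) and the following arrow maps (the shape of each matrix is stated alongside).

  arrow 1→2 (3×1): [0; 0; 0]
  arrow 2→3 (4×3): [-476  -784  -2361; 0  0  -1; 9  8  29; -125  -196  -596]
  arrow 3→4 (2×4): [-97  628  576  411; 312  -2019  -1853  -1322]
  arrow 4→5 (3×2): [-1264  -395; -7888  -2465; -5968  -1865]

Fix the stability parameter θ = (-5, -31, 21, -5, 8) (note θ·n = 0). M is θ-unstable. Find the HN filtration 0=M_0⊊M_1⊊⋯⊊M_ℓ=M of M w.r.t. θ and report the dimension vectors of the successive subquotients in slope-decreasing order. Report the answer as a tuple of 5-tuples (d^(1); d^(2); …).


Interval decomposition of M: I[1,1], I[2,3], I[2,4], I[2,5], I[3,3], I[5,5]^2.
HN type (ℓ=4): μ^(1)=21; μ^(2)=8; μ^(3)=-5; μ^(4)=-31

((0, 0, 2, 0, 0); (0, 0, 2, 2, 3); (1, 0, 0, 0, 0); (0, 3, 0, 0, 0))


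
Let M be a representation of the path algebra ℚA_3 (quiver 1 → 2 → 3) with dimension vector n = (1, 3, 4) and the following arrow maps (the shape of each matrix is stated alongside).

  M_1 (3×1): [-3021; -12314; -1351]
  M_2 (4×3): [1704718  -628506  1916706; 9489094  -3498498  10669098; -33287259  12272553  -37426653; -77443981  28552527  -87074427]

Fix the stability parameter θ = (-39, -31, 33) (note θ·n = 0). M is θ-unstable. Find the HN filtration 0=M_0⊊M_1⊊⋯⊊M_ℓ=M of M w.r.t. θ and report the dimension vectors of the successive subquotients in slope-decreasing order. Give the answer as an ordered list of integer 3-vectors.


Barcode: M ≅ I[1,2], I[2,2], I[2,3], I[3,3]^3. HN layers by μ_θ (3 steps, strictly decreasing):
  μ^(1)=33; μ^(2)=-31; μ^(3)=-39

((0, 0, 4); (0, 3, 0); (1, 0, 0))


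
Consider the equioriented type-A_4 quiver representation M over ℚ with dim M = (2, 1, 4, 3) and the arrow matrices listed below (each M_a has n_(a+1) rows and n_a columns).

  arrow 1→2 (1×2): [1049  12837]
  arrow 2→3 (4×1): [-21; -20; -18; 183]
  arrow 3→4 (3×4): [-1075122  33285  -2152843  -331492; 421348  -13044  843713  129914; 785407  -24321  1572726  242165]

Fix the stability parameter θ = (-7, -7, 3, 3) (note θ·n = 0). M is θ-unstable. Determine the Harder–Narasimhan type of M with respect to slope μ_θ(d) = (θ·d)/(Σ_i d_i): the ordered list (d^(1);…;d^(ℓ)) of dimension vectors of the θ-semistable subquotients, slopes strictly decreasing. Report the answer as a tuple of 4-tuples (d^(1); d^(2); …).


Via rank(M_{q-1}∘⋯∘M_p): M ≅ I[1,1], I[1,3], I[3,4]^3.
μ_θ-semistable layers: μ^(1)=3; μ^(2)=-7

((0, 0, 4, 3); (2, 1, 0, 0))


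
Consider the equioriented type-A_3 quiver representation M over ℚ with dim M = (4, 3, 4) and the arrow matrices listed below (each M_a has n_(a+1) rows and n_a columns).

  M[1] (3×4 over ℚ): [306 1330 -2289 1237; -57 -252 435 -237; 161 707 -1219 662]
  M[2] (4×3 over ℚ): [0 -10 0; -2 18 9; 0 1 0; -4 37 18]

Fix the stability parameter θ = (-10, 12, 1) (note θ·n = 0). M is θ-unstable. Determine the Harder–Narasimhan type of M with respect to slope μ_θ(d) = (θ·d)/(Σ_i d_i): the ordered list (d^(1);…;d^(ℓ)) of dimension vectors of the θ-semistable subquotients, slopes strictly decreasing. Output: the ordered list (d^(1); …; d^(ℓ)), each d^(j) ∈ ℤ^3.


Via rank(M_{q-1}∘⋯∘M_p): M ≅ I[1,1], I[1,2], I[1,3]^2, I[3,3]^2.
μ_θ-semistable layers: μ^(1)=12; μ^(2)=13/2; μ^(3)=1; μ^(4)=-10

((0, 1, 0); (0, 2, 2); (0, 0, 2); (4, 0, 0))


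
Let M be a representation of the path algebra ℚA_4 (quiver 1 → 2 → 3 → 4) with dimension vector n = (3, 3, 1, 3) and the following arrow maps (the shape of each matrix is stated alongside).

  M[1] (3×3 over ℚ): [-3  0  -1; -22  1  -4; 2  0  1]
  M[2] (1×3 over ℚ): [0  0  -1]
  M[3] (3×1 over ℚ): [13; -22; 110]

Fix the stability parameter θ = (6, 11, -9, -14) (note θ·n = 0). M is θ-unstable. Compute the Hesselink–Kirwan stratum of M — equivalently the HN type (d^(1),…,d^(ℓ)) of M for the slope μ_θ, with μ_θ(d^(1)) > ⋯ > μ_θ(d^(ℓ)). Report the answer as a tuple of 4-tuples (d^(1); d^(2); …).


Via rank(M_{q-1}∘⋯∘M_p): M ≅ I[1,2]^2, I[1,4], I[4,4]^2.
μ_θ-semistable layers: μ^(1)=11; μ^(2)=6; μ^(3)=-3/2; μ^(4)=-14

((0, 2, 0, 0); (2, 0, 0, 0); (1, 1, 1, 1); (0, 0, 0, 2))


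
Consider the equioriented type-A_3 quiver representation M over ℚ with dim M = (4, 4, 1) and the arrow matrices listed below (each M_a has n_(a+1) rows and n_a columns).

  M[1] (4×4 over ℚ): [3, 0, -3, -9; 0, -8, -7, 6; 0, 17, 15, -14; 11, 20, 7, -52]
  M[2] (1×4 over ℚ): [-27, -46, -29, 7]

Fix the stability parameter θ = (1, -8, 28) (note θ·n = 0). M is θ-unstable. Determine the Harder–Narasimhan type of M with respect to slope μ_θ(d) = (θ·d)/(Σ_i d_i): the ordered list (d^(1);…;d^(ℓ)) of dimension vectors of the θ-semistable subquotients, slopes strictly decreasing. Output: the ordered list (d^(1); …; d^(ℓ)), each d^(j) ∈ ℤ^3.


Barcode: M ≅ I[1,2]^3, I[1,3]. HN layers by μ_θ (2 steps, strictly decreasing):
  μ^(1)=28; μ^(2)=-7/2

((0, 0, 1); (4, 4, 0))


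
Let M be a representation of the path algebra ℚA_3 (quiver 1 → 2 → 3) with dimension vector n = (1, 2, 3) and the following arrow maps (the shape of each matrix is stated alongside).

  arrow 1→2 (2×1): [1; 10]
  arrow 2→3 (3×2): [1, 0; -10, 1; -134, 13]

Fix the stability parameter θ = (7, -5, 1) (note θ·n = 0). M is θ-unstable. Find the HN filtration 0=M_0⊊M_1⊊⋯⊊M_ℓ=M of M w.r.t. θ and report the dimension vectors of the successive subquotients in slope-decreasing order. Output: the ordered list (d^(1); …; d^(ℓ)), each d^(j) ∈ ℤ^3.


Via rank(M_{q-1}∘⋯∘M_p): M ≅ I[1,3], I[2,3], I[3,3].
μ_θ-semistable layers: μ^(1)=1; μ^(2)=-5

((1, 1, 3); (0, 1, 0))


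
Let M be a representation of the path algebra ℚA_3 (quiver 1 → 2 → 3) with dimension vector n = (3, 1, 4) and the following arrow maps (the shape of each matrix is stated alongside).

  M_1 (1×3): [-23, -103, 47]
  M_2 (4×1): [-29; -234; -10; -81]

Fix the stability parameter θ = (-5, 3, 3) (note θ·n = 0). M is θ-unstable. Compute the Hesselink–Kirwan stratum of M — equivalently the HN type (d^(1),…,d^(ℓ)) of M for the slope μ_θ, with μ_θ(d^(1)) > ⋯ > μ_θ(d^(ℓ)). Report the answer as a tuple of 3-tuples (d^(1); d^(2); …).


Barcode: M ≅ I[1,1]^2, I[1,3], I[3,3]^3. HN layers by μ_θ (2 steps, strictly decreasing):
  μ^(1)=3; μ^(2)=-5

((0, 1, 4); (3, 0, 0))


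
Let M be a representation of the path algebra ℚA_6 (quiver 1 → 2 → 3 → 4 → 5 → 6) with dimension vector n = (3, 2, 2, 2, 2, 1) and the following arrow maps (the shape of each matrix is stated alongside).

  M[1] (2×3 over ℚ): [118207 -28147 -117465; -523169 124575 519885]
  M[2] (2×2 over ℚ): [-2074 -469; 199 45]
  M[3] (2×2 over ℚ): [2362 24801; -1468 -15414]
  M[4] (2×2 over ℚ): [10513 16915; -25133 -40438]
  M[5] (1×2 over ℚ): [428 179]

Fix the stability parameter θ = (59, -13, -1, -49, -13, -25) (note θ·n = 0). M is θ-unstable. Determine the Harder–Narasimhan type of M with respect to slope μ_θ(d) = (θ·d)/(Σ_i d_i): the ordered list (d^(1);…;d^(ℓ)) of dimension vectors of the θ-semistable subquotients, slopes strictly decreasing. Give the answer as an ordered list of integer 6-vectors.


Interval decomposition of M: I[1,1], I[1,3], I[1,6], I[4,5].
HN type (ℓ=5): μ^(1)=59; μ^(2)=15; μ^(3)=-7; μ^(4)=-13; μ^(5)=-49

((1, 0, 0, 0, 0, 0); (1, 1, 1, 0, 0, 0); (1, 1, 1, 1, 1, 1); (0, 0, 0, 0, 1, 0); (0, 0, 0, 1, 0, 0))


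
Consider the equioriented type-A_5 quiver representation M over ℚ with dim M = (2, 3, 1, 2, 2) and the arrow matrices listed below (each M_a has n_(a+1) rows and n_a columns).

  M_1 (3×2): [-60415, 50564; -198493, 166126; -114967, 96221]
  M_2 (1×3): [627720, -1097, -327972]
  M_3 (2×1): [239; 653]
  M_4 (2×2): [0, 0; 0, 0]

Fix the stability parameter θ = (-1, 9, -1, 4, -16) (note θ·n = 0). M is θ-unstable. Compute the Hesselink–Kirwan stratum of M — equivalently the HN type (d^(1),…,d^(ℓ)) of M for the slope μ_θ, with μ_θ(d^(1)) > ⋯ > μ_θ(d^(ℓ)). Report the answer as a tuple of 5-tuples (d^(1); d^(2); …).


Via rank(M_{q-1}∘⋯∘M_p): M ≅ I[1,2], I[1,4], I[2,2], I[4,4], I[5,5]^2.
μ_θ-semistable layers: μ^(1)=9; μ^(2)=4; μ^(3)=-1; μ^(4)=-16

((0, 2, 0, 0, 0); (0, 1, 1, 2, 0); (2, 0, 0, 0, 0); (0, 0, 0, 0, 2))


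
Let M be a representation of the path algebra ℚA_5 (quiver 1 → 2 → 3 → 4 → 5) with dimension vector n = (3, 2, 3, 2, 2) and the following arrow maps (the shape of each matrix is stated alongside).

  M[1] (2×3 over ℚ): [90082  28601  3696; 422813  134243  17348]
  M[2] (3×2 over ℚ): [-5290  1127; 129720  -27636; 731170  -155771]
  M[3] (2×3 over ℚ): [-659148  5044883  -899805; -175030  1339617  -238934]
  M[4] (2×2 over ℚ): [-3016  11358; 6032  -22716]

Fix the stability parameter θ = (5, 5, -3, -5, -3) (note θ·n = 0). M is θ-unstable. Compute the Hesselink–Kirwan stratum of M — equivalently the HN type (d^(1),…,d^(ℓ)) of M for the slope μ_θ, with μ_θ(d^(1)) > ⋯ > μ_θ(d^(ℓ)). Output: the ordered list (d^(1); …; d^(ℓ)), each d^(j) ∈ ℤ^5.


Via rank(M_{q-1}∘⋯∘M_p): M ≅ I[1,1], I[1,2], I[1,4], I[3,3], I[3,5], I[5,5].
μ_θ-semistable layers: μ^(1)=5; μ^(2)=1/2; μ^(3)=-3; μ^(4)=-4

((2, 1, 0, 0, 0); (1, 1, 1, 1, 0); (0, 0, 1, 0, 2); (0, 0, 1, 1, 0))


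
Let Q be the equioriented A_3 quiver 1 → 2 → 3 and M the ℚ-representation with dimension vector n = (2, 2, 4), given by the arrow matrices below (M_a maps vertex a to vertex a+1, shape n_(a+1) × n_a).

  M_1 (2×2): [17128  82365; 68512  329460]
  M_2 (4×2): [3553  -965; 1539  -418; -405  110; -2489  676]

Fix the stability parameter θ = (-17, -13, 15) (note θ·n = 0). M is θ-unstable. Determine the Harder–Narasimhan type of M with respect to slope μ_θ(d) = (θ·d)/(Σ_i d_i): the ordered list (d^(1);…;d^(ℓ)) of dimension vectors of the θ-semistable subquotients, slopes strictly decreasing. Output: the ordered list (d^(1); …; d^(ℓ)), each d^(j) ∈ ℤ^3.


Barcode: M ≅ I[1,1], I[1,3], I[2,3], I[3,3]^2. HN layers by μ_θ (3 steps, strictly decreasing):
  μ^(1)=15; μ^(2)=-13; μ^(3)=-17

((0, 0, 4); (0, 2, 0); (2, 0, 0))


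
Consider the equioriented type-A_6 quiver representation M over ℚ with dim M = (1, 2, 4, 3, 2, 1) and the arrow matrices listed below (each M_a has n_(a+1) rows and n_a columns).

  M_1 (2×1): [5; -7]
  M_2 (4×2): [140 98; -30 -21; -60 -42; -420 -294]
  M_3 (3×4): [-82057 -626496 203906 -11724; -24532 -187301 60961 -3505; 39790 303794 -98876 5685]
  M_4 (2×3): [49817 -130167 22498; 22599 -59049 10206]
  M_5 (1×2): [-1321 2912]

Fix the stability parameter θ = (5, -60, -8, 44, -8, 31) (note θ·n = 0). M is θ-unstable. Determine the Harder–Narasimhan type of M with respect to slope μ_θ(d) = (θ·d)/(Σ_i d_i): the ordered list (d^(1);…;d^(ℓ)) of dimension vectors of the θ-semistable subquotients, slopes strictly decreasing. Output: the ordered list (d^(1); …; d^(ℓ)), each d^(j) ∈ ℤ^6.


Via rank(M_{q-1}∘⋯∘M_p): M ≅ I[1,6], I[2,2], I[3,3], I[3,4]^2, I[5,5].
μ_θ-semistable layers: μ^(1)=44; μ^(2)=31; μ^(3)=18; μ^(4)=-8; μ^(5)=-55/2; μ^(6)=-60

((0, 0, 0, 2, 0, 0); (0, 0, 0, 0, 0, 1); (0, 0, 0, 1, 1, 0); (0, 0, 4, 0, 1, 0); (1, 1, 0, 0, 0, 0); (0, 1, 0, 0, 0, 0))
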